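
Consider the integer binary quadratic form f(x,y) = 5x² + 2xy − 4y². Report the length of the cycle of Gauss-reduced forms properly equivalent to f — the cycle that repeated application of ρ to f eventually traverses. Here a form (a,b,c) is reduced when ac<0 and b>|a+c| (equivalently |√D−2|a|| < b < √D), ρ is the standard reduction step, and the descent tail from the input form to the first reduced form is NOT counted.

D = 84, ⌊√D⌋ = 9
river: ρ → (-4,6,3)
river: ρ → (3,6,-4)
river: ρ → (-4,2,5)
river: ρ → (5,8,-1)
river: ρ → (-1,8,5)
river: ρ → (5,2,-4)
ρ-cycle length = 6 (tail of 0 descent steps not counted)

6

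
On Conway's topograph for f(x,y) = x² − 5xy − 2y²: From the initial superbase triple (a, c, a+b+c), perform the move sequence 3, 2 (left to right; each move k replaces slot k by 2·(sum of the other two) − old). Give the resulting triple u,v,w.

start (1,-2,-6) = (f(1,0),f(0,1),f(1,1))
replace slot 3: 2·(1+(-2)) − (-6) = 4 → (1,-2,4)
replace slot 2: 2·(1+4) − (-2) = 12 → (1,12,4)

1,12,4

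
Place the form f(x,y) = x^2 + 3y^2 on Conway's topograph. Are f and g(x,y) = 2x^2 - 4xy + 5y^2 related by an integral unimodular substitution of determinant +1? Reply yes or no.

D₁ = -12, D₂ = -24
discriminants differ ⇒ not SL₂(ℤ)-equivalent

no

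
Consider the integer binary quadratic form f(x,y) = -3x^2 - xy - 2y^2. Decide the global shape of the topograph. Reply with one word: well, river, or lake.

D = b²−4ac = (-1)² − 4·(-3)·(-2) = -23
D < 0 ⇒ definite ⇒ every region one sign ⇒ single well

well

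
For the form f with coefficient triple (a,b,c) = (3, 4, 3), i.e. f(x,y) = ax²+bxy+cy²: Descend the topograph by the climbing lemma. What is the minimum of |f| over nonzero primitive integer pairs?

translate: b→-2 (≡4 mod 6), so (3,4,3)→(3,-2,2)
flip: (3,-2,2)→(2,2,3)
reduced (well bottom): (2,2,3) with a≤c, −a<b≤a
well minimum = a = 2

2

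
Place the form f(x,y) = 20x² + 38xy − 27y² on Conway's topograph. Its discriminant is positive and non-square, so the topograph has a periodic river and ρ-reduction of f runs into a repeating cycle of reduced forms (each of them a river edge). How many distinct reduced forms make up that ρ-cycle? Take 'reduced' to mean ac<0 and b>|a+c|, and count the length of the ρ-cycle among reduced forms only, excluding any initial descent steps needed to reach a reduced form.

D = 3604, ⌊√D⌋ = 60
river: ρ → (-27,16,31)
river: ρ → (31,46,-12)
river: ρ → (-12,50,23)
river: ρ → (23,42,-20)
river: ρ → (-20,38,27)
river: ρ → (27,16,-31)
river: ρ → (-31,46,12)
river: ρ → (12,50,-23)
river: ρ → (-23,42,20)
river: ρ → (20,38,-27)
ρ-cycle length = 10 (tail of 0 descent steps not counted)

10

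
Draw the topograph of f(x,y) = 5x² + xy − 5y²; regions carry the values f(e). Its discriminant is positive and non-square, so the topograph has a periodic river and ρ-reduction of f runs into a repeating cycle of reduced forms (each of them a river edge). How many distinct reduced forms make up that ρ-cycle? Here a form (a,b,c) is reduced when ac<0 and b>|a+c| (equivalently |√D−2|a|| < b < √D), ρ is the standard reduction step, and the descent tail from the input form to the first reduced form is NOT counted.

D = 101, ⌊√D⌋ = 10
river: ρ → (-5,9,1)
river: ρ → (1,9,-5)
river: ρ → (-5,1,5)
river: ρ → (5,9,-1)
river: ρ → (-1,9,5)
river: ρ → (5,1,-5)
ρ-cycle length = 6 (tail of 0 descent steps not counted)

6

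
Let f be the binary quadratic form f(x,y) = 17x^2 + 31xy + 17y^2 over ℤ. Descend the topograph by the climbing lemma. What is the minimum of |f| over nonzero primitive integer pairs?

translate: b→-3 (≡31 mod 34), so (17,31,17)→(17,-3,3)
flip: (17,-3,3)→(3,3,17)
reduced (well bottom): (3,3,17) with a≤c, −a<b≤a
well minimum = a = 3

3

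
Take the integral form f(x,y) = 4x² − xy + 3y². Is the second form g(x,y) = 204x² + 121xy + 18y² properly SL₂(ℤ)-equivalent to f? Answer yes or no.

D₁ = -47, D₂ = -47
f: flip: (4,-1,3)→(3,1,4)
f: reduced (well bottom): (3,1,4) with a≤c, −a<b≤a
g: flip: (204,121,18)→(18,-121,204)
g: translate: b→-13 (≡-121 mod 36), so (18,-121,204)→(18,-13,3)
g: flip: (18,-13,3)→(3,13,18)
g: translate: b→1 (≡13 mod 6), so (3,13,18)→(3,1,4)
g: reduced (well bottom): (3,1,4) with a≤c, −a<b≤a
reduced forms (3, 1, 4) vs (3, 1, 4) ⇒ equivalent

yes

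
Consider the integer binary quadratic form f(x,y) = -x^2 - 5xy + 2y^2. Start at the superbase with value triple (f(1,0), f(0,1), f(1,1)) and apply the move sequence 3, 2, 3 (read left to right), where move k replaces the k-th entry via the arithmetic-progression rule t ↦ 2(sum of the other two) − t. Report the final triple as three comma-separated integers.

start (-1,2,-4) = (f(1,0),f(0,1),f(1,1))
replace slot 3: 2·((-1)+2) − (-4) = 6 → (-1,2,6)
replace slot 2: 2·((-1)+6) − 2 = 8 → (-1,8,6)
replace slot 3: 2·((-1)+8) − 6 = 8 → (-1,8,8)

-1,8,8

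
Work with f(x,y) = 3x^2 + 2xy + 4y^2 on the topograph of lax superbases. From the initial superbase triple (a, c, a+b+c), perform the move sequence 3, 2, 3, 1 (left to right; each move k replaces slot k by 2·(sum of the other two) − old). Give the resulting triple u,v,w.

start (3,4,9) = (f(1,0),f(0,1),f(1,1))
replace slot 3: 2·(3+4) − 9 = 5 → (3,4,5)
replace slot 2: 2·(3+5) − 4 = 12 → (3,12,5)
replace slot 3: 2·(3+12) − 5 = 25 → (3,12,25)
replace slot 1: 2·(12+25) − 3 = 71 → (71,12,25)

71,12,25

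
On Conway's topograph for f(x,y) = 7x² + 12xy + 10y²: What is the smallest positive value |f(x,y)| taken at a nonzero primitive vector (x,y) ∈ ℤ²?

translate: b→-2 (≡12 mod 14), so (7,12,10)→(7,-2,5)
flip: (7,-2,5)→(5,2,7)
reduced (well bottom): (5,2,7) with a≤c, −a<b≤a
well minimum = a = 5

5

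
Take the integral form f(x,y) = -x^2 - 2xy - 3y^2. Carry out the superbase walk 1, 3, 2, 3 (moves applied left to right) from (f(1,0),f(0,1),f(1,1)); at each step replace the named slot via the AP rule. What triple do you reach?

start (-1,-3,-6) = (f(1,0),f(0,1),f(1,1))
replace slot 1: 2·((-3)+(-6)) − (-1) = -17 → (-17,-3,-6)
replace slot 3: 2·((-17)+(-3)) − (-6) = -34 → (-17,-3,-34)
replace slot 2: 2·((-17)+(-34)) − (-3) = -99 → (-17,-99,-34)
replace slot 3: 2·((-17)+(-99)) − (-34) = -198 → (-17,-99,-198)

-17,-99,-198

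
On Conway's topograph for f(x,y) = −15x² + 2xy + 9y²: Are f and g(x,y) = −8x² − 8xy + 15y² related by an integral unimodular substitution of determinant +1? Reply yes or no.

D₁ = 544, D₂ = 544
river cycle of f (length 4): (9, 16, -8), (-8, 16, 9), (9, 20, -4), (-4, 20, 9)
river cycle of g (length 4): (15, 8, -8), (-8, 8, 15), (15, 22, -1), (-1, 22, 15)
cycles differ ⇒ inequivalent

no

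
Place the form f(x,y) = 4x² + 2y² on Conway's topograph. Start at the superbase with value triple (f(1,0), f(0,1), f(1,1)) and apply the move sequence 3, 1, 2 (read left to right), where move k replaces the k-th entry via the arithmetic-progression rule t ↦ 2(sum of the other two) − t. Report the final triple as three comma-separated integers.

start (4,2,6) = (f(1,0),f(0,1),f(1,1))
replace slot 3: 2·(4+2) − 6 = 6 → (4,2,6)
replace slot 1: 2·(2+6) − 4 = 12 → (12,2,6)
replace slot 2: 2·(12+6) − 2 = 34 → (12,34,6)

12,34,6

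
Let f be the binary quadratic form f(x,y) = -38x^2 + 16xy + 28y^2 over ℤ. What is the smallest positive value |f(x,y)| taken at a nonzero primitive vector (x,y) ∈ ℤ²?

river: ρ → (28,40,-26)
river: ρ → (-26,64,4)
river: ρ → (4,64,-26)
river: ρ → (-26,40,28)
river: ρ → (28,16,-38)
river: ρ → (-38,60,6)
river: ρ → (6,60,-38)
river: ρ → (-38,16,28)
closes: descent 0, river 8
min |a| on river = 4

4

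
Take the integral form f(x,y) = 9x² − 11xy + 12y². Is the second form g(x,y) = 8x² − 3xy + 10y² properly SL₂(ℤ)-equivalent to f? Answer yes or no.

D₁ = -311, D₂ = -311
f: translate: b→7 (≡-11 mod 18), so (9,-11,12)→(9,7,10)
f: reduced (well bottom): (9,7,10) with a≤c, −a<b≤a
g: reduced (well bottom): (8,-3,10) with a≤c, −a<b≤a
reduced forms (9, 7, 10) vs (8, -3, 10) ⇒ inequivalent

no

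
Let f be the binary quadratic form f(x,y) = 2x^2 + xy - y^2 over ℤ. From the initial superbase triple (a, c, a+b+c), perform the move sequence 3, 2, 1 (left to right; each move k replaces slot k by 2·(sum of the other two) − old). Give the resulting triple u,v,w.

start (2,-1,2) = (f(1,0),f(0,1),f(1,1))
replace slot 3: 2·(2+(-1)) − 2 = 0 → (2,-1,0)
replace slot 2: 2·(2+0) − (-1) = 5 → (2,5,0)
replace slot 1: 2·(5+0) − 2 = 8 → (8,5,0)

8,5,0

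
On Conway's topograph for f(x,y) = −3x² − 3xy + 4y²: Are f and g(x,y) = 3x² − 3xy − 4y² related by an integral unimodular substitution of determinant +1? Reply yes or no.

D₁ = 57, D₂ = 57
river cycle of f (length 6): (4, 3, -3), (-3, 3, 4), (4, 5, -2), (-2, 7, 1), (1, 7, -2), (-2, 5, 4)
river cycle of g (length 6): (-4, 3, 3), (3, 3, -4), (-4, 5, 2), (2, 7, -1), (-1, 7, 2), (2, 5, -4)
cycles differ ⇒ inequivalent

no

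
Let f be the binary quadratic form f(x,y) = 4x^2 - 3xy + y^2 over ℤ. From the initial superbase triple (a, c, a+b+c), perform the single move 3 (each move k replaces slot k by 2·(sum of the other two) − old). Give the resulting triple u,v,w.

start (4,1,2) = (f(1,0),f(0,1),f(1,1))
replace slot 3: 2·(4+1) − 2 = 8 → (4,1,8)

4,1,8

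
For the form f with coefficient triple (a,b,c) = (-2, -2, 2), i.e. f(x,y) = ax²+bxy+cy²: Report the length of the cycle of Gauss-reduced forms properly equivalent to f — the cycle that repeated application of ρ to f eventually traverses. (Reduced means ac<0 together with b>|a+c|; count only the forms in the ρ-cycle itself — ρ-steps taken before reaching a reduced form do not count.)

D = 20, ⌊√D⌋ = 4
descent: ρ → (2,2,-2)  [lands on river]
river: ρ → (-2,2,2)
ρ-cycle length = 2 (tail of 1 descent step not counted)

2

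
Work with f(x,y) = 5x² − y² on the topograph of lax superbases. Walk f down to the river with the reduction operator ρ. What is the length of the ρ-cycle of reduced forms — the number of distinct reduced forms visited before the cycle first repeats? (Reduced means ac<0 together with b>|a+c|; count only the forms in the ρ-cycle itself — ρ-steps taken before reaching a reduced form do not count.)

D = 20, ⌊√D⌋ = 4
descent: ρ → (-1,4,1)  [lands on river]
river: ρ → (1,4,-1)
ρ-cycle length = 2 (tail of 1 descent step not counted)

2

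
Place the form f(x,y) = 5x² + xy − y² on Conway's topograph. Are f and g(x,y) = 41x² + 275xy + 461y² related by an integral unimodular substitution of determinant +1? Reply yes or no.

D₁ = 21, D₂ = 21
river cycle of f (length 2): (-1, 3, 3), (3, 3, -1)
river cycle of g (length 2): (-1, 3, 3), (3, 3, -1)
cycles coincide ⇒ equivalent

yes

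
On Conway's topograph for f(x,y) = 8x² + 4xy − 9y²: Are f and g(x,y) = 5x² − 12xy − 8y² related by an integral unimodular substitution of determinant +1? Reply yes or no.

D₁ = 304, D₂ = 304
river cycle of f (length 12): (-9, 14, 3), (3, 16, -4), (-4, 16, 3), (3, 14, -9), (-9, 4, 8), (8, 12, -5), (-5, 8, 12), (12, 16, -1), (-1, 16, 12), (12, 8, -5), … (2 more)
river cycle of g (length 12): (-8, 12, 5), (5, 8, -12), (-12, 16, 1), (1, 16, -12), (-12, 8, 5), (5, 12, -8), (-8, 4, 9), (9, 14, -3), (-3, 16, 4), (4, 16, -3), … (2 more)
cycles differ ⇒ inequivalent

no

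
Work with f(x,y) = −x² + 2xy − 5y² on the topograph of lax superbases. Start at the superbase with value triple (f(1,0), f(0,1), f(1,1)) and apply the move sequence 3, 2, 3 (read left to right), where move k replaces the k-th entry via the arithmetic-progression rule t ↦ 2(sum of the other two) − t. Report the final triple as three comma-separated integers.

start (-1,-5,-4) = (f(1,0),f(0,1),f(1,1))
replace slot 3: 2·((-1)+(-5)) − (-4) = -8 → (-1,-5,-8)
replace slot 2: 2·((-1)+(-8)) − (-5) = -13 → (-1,-13,-8)
replace slot 3: 2·((-1)+(-13)) − (-8) = -20 → (-1,-13,-20)

-1,-13,-20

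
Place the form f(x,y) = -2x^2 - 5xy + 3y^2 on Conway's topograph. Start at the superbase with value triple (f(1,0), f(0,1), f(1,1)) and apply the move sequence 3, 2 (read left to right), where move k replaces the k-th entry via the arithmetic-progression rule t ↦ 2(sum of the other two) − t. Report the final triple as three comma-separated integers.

start (-2,3,-4) = (f(1,0),f(0,1),f(1,1))
replace slot 3: 2·((-2)+3) − (-4) = 6 → (-2,3,6)
replace slot 2: 2·((-2)+6) − 3 = 5 → (-2,5,6)

-2,5,6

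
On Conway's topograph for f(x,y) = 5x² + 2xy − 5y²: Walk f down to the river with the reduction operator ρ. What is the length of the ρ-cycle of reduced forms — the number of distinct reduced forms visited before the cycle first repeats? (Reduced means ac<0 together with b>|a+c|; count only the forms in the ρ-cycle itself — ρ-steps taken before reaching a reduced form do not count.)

D = 104, ⌊√D⌋ = 10
river: ρ → (-5,8,2)
river: ρ → (2,8,-5)
river: ρ → (-5,2,5)
river: ρ → (5,8,-2)
river: ρ → (-2,8,5)
river: ρ → (5,2,-5)
ρ-cycle length = 6 (tail of 0 descent steps not counted)

6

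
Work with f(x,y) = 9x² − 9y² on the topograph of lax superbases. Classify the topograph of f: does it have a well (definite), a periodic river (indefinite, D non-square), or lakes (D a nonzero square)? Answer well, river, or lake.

D = b²−4ac = 0² − 4·9·(-9) = 324
D = 18² is a perfect square ⇒ form factors over ℤ ⇒ lakes

lake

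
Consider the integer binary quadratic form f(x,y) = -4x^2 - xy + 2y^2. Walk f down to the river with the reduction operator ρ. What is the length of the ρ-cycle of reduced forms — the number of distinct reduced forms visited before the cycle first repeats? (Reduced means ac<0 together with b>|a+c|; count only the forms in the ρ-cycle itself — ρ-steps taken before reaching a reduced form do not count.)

D = 33, ⌊√D⌋ = 5
descent: ρ → (2,5,-1)  [lands on river]
river: ρ → (-1,5,2)
river: ρ → (2,3,-3)
river: ρ → (-3,3,2)
ρ-cycle length = 4 (tail of 1 descent step not counted)

4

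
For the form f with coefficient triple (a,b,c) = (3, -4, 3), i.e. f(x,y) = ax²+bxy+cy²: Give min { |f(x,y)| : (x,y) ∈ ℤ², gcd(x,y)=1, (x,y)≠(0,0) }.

translate: b→2 (≡-4 mod 6), so (3,-4,3)→(3,2,2)
flip: (3,2,2)→(2,-2,3)
translate: b→2 (≡-2 mod 4), so (2,-2,3)→(2,2,3)
reduced (well bottom): (2,2,3) with a≤c, −a<b≤a
well minimum = a = 2

2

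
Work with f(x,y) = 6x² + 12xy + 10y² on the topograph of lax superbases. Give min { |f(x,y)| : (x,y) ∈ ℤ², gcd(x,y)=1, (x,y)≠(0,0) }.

translate: b→0 (≡12 mod 12), so (6,12,10)→(6,0,4)
flip: (6,0,4)→(4,0,6)
reduced (well bottom): (4,0,6) with a≤c, −a<b≤a
well minimum = a = 4

4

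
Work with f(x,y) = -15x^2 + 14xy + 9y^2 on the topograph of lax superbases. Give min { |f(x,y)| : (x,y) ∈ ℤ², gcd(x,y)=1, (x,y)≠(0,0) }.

river: ρ → (9,22,-7)
river: ρ → (-7,20,12)
river: ρ → (12,4,-15)
river: ρ → (-15,26,1)
river: ρ → (1,26,-15)
river: ρ → (-15,4,12)
river: ρ → (12,20,-7)
river: ρ → (-7,22,9)
river: ρ → (9,14,-15)
river: ρ → (-15,16,8)
river: ρ → (8,16,-15)
river: ρ → (-15,14,9)
closes: descent 0, river 12
min |a| on river = 1

1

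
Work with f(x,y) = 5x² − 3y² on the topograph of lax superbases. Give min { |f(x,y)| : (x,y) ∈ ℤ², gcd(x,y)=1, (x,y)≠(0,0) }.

descent: ρ → (-3,6,2)  [lands on river]
river: ρ → (2,6,-3)
closes: descent 1, river 2
min |a| on river = 2

2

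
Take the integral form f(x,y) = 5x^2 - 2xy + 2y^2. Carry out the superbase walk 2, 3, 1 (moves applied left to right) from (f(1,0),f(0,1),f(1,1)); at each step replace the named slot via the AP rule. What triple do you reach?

start (5,2,5) = (f(1,0),f(0,1),f(1,1))
replace slot 2: 2·(5+5) − 2 = 18 → (5,18,5)
replace slot 3: 2·(5+18) − 5 = 41 → (5,18,41)
replace slot 1: 2·(18+41) − 5 = 113 → (113,18,41)

113,18,41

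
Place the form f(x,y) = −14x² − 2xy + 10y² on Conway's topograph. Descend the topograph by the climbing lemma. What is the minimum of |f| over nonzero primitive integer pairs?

descent: ρ → (10,22,-2)  [lands on river]
river: ρ → (-2,22,10)
river: ρ → (10,18,-6)
river: ρ → (-6,18,10)
closes: descent 1, river 4
min |a| on river = 2

2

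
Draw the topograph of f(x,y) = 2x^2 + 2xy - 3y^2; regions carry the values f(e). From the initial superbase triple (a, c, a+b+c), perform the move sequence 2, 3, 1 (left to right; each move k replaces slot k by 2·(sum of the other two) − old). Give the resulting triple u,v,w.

start (2,-3,1) = (f(1,0),f(0,1),f(1,1))
replace slot 2: 2·(2+1) − (-3) = 9 → (2,9,1)
replace slot 3: 2·(2+9) − 1 = 21 → (2,9,21)
replace slot 1: 2·(9+21) − 2 = 58 → (58,9,21)

58,9,21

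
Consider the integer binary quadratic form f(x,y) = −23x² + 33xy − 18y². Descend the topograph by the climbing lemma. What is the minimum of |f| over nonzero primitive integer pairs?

translate: b→13 (≡-33 mod 46), so (23,-33,18)→(23,13,8)
flip: (23,13,8)→(8,-13,23)
translate: b→3 (≡-13 mod 16), so (8,-13,23)→(8,3,18)
reduced (well bottom): (8,3,18) with a≤c, −a<b≤a
well minimum |f| = |-8| = 8 (negative-definite)

8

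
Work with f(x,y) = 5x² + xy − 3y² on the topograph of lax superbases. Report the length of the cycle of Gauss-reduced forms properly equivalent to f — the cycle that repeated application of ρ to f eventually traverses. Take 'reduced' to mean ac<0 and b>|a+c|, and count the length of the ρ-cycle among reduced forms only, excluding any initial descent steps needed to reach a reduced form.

D = 61, ⌊√D⌋ = 7
descent: ρ → (-3,5,3)  [lands on river]
river: ρ → (3,7,-1)
river: ρ → (-1,7,3)
river: ρ → (3,5,-3)
river: ρ → (-3,7,1)
river: ρ → (1,7,-3)
ρ-cycle length = 6 (tail of 1 descent step not counted)

6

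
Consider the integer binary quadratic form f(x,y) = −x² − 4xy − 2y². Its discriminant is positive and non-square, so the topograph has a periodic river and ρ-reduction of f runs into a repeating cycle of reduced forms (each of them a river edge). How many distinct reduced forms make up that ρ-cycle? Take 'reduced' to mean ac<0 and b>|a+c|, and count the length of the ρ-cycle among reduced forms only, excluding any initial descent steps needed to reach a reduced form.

D = 8, ⌊√D⌋ = 2
descent: ρ → (-2,0,1)
descent: ρ → (1,2,-1)  [lands on river]
river: ρ → (-1,2,1)
ρ-cycle length = 2 (tail of 2 descent steps not counted)

2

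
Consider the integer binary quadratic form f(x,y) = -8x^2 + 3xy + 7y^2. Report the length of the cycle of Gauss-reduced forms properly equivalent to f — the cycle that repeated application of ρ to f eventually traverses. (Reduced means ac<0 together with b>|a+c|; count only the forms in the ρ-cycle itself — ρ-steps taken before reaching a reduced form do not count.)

D = 233, ⌊√D⌋ = 15
river: ρ → (7,11,-4)
river: ρ → (-4,13,4)
river: ρ → (4,11,-7)
river: ρ → (-7,3,8)
river: ρ → (8,13,-2)
river: ρ → (-2,15,1)
river: ρ → (1,15,-2)
river: ρ → (-2,13,8)
river: ρ → (8,3,-7)
river: ρ → (-7,11,4)
river: ρ → (4,13,-4)
river: ρ → (-4,11,7)
river: ρ → (7,3,-8)
river: ρ → (-8,13,2)
river: ρ → (2,15,-1)
river: ρ → (-1,15,2)
river: ρ → (2,13,-8)
river: ρ → (-8,3,7)
ρ-cycle length = 18 (tail of 0 descent steps not counted)

18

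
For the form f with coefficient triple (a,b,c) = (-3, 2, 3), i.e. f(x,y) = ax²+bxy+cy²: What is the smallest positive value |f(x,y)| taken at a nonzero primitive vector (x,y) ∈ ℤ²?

river: ρ → (3,4,-2)
river: ρ → (-2,4,3)
river: ρ → (3,2,-3)
river: ρ → (-3,4,2)
river: ρ → (2,4,-3)
river: ρ → (-3,2,3)
closes: descent 0, river 6
min |a| on river = 2

2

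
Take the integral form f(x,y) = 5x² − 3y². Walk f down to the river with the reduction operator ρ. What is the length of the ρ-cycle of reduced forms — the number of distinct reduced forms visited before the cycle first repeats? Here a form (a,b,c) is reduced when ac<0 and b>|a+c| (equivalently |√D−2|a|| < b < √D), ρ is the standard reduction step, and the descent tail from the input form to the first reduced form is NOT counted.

D = 60, ⌊√D⌋ = 7
descent: ρ → (-3,6,2)  [lands on river]
river: ρ → (2,6,-3)
ρ-cycle length = 2 (tail of 1 descent step not counted)

2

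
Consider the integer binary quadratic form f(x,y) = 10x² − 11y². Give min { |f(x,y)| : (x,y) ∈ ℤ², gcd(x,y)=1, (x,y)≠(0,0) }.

descent: ρ → (-11,0,10)
descent: ρ → (10,20,-1)  [lands on river]
river: ρ → (-1,20,10)
closes: descent 2, river 2
min |a| on river = 1

1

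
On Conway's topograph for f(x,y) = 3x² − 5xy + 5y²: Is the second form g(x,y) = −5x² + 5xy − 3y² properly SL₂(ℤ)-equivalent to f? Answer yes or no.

D₁ = -35, D₂ = -35
f: translate: b→1 (≡-5 mod 6), so (3,-5,5)→(3,1,3)
f: reduced (well bottom): (3,1,3) with a≤c, −a<b≤a
g is negative-definite; reduce −g:
−g: translate: b→5 (≡-5 mod 10), so (5,-5,3)→(5,5,3)
−g: flip: (5,5,3)→(3,-5,5)
−g: translate: b→1 (≡-5 mod 6), so (3,-5,5)→(3,1,3)
−g: reduced (well bottom): (3,1,3) with a≤c, −a<b≤a
flip sign back: reduced form of g is (-3,-1,-3)
reduced forms (3, 1, 3) vs (-3, -1, -3) ⇒ inequivalent

no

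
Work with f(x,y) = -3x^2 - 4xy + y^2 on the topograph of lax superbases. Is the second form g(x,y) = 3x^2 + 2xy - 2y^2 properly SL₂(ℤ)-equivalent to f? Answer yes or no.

D₁ = 28, D₂ = 28
river cycle of f (length 4): (1, 4, -3), (-3, 2, 2), (2, 2, -3), (-3, 4, 1)
river cycle of g (length 4): (-2, 2, 3), (3, 4, -1), (-1, 4, 3), (3, 2, -2)
cycles differ ⇒ inequivalent

no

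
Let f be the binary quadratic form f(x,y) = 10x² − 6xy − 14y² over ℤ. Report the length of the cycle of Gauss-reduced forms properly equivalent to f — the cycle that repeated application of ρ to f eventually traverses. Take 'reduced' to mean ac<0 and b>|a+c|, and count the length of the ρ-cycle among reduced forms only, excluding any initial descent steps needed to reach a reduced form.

D = 596, ⌊√D⌋ = 24
descent: ρ → (-14,6,10)  [lands on river]
river: ρ → (10,14,-10)
river: ρ → (-10,6,14)
river: ρ → (14,22,-2)
river: ρ → (-2,22,14)
river: ρ → (14,6,-10)
river: ρ → (-10,14,10)
river: ρ → (10,6,-14)
river: ρ → (-14,22,2)
river: ρ → (2,22,-14)
ρ-cycle length = 10 (tail of 1 descent step not counted)

10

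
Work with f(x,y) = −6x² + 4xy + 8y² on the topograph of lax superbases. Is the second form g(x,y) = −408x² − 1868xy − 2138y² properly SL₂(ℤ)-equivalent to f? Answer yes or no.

D₁ = 208, D₂ = 208
river cycle of f (length 10): (8, 12, -2), (-2, 12, 8), (8, 4, -6), (-6, 8, 6), (6, 4, -8), (-8, 12, 2), (2, 12, -8), (-8, 4, 6), (6, 8, -6), (-6, 4, 8)
river cycle of g (length 10): (-6, 4, 8), (8, 12, -2), (-2, 12, 8), (8, 4, -6), (-6, 8, 6), (6, 4, -8), (-8, 12, 2), (2, 12, -8), (-8, 4, 6), (6, 8, -6)
cycles coincide ⇒ equivalent

yes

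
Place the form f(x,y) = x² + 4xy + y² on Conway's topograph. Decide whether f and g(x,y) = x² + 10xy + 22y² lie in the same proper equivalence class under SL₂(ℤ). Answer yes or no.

D₁ = 12, D₂ = 12
river cycle of f (length 2): (1, 2, -2), (-2, 2, 1)
river cycle of g (length 2): (1, 2, -2), (-2, 2, 1)
cycles coincide ⇒ equivalent

yes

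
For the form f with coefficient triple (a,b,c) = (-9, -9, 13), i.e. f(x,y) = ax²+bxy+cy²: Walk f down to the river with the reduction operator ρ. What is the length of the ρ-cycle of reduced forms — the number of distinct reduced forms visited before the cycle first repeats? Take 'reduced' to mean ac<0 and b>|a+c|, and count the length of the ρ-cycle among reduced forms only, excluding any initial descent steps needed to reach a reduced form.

D = 549, ⌊√D⌋ = 23
descent: ρ → (13,9,-9)  [lands on river]
river: ρ → (-9,9,13)
river: ρ → (13,17,-5)
river: ρ → (-5,23,1)
river: ρ → (1,23,-5)
river: ρ → (-5,17,13)
ρ-cycle length = 6 (tail of 1 descent step not counted)

6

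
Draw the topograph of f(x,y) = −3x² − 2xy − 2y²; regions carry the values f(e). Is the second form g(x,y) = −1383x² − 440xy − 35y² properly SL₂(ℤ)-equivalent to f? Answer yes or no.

D₁ = -20, D₂ = -20
f is negative-definite; reduce −f:
−f: flip: (3,2,2)→(2,-2,3)
−f: translate: b→2 (≡-2 mod 4), so (2,-2,3)→(2,2,3)
−f: reduced (well bottom): (2,2,3) with a≤c, −a<b≤a
flip sign back: reduced form of f is (-2,-2,-3)
g is negative-definite; reduce −g:
−g: flip: (1383,440,35)→(35,-440,1383)
−g: translate: b→-20 (≡-440 mod 70), so (35,-440,1383)→(35,-20,3)
−g: flip: (35,-20,3)→(3,20,35)
−g: translate: b→2 (≡20 mod 6), so (3,20,35)→(3,2,2)
−g: flip: (3,2,2)→(2,-2,3)
−g: translate: b→2 (≡-2 mod 4), so (2,-2,3)→(2,2,3)
−g: reduced (well bottom): (2,2,3) with a≤c, −a<b≤a
flip sign back: reduced form of g is (-2,-2,-3)
reduced forms (-2, -2, -3) vs (-2, -2, -3) ⇒ equivalent

yes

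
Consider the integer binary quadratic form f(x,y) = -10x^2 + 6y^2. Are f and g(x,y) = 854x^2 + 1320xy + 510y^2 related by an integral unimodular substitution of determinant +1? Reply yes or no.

D₁ = 240, D₂ = 240
river cycle of f (length 2): (6, 12, -4), (-4, 12, 6)
river cycle of g (length 2): (6, 12, -4), (-4, 12, 6)
cycles coincide ⇒ equivalent

yes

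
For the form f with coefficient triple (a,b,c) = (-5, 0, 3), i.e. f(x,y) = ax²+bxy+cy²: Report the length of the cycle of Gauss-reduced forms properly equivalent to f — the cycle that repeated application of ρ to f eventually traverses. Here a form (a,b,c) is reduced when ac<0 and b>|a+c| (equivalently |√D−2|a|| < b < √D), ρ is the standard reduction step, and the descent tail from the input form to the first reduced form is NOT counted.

D = 60, ⌊√D⌋ = 7
descent: ρ → (3,6,-2)  [lands on river]
river: ρ → (-2,6,3)
ρ-cycle length = 2 (tail of 1 descent step not counted)

2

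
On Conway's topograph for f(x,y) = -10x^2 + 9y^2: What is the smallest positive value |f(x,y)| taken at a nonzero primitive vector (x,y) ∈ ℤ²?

descent: ρ → (9,18,-1)  [lands on river]
river: ρ → (-1,18,9)
closes: descent 1, river 2
min |a| on river = 1

1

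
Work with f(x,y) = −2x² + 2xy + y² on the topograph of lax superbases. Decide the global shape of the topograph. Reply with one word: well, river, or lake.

D = b²−4ac = 2² − 4·(-2)·1 = 12
D > 0 non-square ⇒ indefinite ⇒ periodic river

river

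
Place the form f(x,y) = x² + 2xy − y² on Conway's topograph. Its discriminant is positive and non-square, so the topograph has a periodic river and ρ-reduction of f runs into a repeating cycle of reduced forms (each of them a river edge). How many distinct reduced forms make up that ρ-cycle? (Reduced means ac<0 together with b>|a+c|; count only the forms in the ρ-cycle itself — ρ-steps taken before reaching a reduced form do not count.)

D = 8, ⌊√D⌋ = 2
river: ρ → (-1,2,1)
river: ρ → (1,2,-1)
ρ-cycle length = 2 (tail of 0 descent steps not counted)

2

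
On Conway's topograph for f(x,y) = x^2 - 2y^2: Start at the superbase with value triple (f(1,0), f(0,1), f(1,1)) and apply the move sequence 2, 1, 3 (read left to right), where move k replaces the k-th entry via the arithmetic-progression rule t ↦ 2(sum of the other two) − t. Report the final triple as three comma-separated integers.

start (1,-2,-1) = (f(1,0),f(0,1),f(1,1))
replace slot 2: 2·(1+(-1)) − (-2) = 2 → (1,2,-1)
replace slot 1: 2·(2+(-1)) − 1 = 1 → (1,2,-1)
replace slot 3: 2·(1+2) − (-1) = 7 → (1,2,7)

1,2,7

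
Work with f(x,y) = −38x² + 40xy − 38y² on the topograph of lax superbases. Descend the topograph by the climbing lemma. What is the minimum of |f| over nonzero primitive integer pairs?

translate: b→36 (≡-40 mod 76), so (38,-40,38)→(38,36,36)
flip: (38,36,36)→(36,-36,38)
translate: b→36 (≡-36 mod 72), so (36,-36,38)→(36,36,38)
reduced (well bottom): (36,36,38) with a≤c, −a<b≤a
well minimum |f| = |-36| = 36 (negative-definite)

36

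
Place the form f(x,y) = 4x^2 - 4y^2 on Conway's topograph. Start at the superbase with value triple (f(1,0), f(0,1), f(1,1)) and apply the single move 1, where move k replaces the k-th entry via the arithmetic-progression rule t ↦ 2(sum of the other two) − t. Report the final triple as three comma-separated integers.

start (4,-4,0) = (f(1,0),f(0,1),f(1,1))
replace slot 1: 2·((-4)+0) − 4 = -12 → (-12,-4,0)

-12,-4,0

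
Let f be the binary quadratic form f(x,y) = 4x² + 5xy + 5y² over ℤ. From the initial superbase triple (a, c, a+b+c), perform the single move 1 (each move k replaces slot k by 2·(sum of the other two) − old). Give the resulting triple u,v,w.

start (4,5,14) = (f(1,0),f(0,1),f(1,1))
replace slot 1: 2·(5+14) − 4 = 34 → (34,5,14)

34,5,14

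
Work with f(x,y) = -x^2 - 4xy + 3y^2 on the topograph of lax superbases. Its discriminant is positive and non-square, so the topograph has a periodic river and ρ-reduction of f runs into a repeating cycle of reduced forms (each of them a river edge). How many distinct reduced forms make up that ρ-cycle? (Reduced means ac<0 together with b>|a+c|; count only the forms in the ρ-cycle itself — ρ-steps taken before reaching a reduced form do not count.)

D = 28, ⌊√D⌋ = 5
descent: ρ → (3,4,-1)  [lands on river]
river: ρ → (-1,4,3)
river: ρ → (3,2,-2)
river: ρ → (-2,2,3)
ρ-cycle length = 4 (tail of 1 descent step not counted)

4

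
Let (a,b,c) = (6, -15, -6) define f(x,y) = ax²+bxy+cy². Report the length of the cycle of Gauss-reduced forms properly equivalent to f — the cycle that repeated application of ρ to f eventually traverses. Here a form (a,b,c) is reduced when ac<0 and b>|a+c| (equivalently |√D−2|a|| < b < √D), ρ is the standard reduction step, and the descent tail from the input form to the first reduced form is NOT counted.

D = 369, ⌊√D⌋ = 19
descent: ρ → (-6,15,6)  [lands on river]
river: ρ → (6,9,-12)
river: ρ → (-12,15,3)
river: ρ → (3,15,-12)
river: ρ → (-12,9,6)
river: ρ → (6,15,-6)
river: ρ → (-6,9,12)
river: ρ → (12,15,-3)
river: ρ → (-3,15,12)
river: ρ → (12,9,-6)
ρ-cycle length = 10 (tail of 1 descent step not counted)

10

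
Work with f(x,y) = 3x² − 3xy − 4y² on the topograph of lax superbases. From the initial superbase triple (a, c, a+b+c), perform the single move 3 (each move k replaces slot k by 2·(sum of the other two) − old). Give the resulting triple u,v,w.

start (3,-4,-4) = (f(1,0),f(0,1),f(1,1))
replace slot 3: 2·(3+(-4)) − (-4) = 2 → (3,-4,2)

3,-4,2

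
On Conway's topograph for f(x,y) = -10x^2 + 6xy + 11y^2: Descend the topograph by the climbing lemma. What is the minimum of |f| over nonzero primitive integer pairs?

river: ρ → (11,16,-5)
river: ρ → (-5,14,14)
river: ρ → (14,14,-5)
river: ρ → (-5,16,11)
river: ρ → (11,6,-10)
river: ρ → (-10,14,7)
river: ρ → (7,14,-10)
river: ρ → (-10,6,11)
closes: descent 0, river 8
min |a| on river = 5

5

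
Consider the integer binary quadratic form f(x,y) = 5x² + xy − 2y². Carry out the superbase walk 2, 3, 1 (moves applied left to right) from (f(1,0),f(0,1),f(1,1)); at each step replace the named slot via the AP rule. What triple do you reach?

start (5,-2,4) = (f(1,0),f(0,1),f(1,1))
replace slot 2: 2·(5+4) − (-2) = 20 → (5,20,4)
replace slot 3: 2·(5+20) − 4 = 46 → (5,20,46)
replace slot 1: 2·(20+46) − 5 = 127 → (127,20,46)

127,20,46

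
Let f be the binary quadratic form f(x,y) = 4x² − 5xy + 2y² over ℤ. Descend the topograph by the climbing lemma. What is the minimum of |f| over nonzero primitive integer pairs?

translate: b→3 (≡-5 mod 8), so (4,-5,2)→(4,3,1)
flip: (4,3,1)→(1,-3,4)
translate: b→1 (≡-3 mod 2), so (1,-3,4)→(1,1,2)
reduced (well bottom): (1,1,2) with a≤c, −a<b≤a
well minimum = a = 1

1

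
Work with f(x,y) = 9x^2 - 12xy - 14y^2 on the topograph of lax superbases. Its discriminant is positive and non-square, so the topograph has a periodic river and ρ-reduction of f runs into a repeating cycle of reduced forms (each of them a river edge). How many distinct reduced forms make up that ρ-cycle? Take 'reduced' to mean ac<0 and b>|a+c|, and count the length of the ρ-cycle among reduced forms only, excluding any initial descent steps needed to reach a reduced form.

D = 648, ⌊√D⌋ = 25
descent: ρ → (-14,12,9)  [lands on river]
river: ρ → (9,24,-2)
river: ρ → (-2,24,9)
river: ρ → (9,12,-14)
river: ρ → (-14,16,7)
river: ρ → (7,12,-18)
river: ρ → (-18,24,1)
river: ρ → (1,24,-18)
river: ρ → (-18,12,7)
river: ρ → (7,16,-14)
ρ-cycle length = 10 (tail of 1 descent step not counted)

10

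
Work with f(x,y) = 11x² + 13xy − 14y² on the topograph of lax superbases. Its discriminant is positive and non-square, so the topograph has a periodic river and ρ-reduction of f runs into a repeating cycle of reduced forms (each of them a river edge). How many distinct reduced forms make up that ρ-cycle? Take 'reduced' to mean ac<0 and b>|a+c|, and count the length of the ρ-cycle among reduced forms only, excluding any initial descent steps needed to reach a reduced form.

D = 785, ⌊√D⌋ = 28
river: ρ → (-14,15,10)
river: ρ → (10,25,-4)
river: ρ → (-4,23,16)
river: ρ → (16,9,-11)
river: ρ → (-11,13,14)
river: ρ → (14,15,-10)
river: ρ → (-10,25,4)
river: ρ → (4,23,-16)
river: ρ → (-16,9,11)
river: ρ → (11,13,-14)
ρ-cycle length = 10 (tail of 0 descent steps not counted)

10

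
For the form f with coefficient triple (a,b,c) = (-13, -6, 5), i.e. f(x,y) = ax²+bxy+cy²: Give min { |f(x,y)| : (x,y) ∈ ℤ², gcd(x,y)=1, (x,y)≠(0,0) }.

descent: ρ → (5,16,-2)  [lands on river]
river: ρ → (-2,16,5)
river: ρ → (5,14,-5)
river: ρ → (-5,16,2)
river: ρ → (2,16,-5)
river: ρ → (-5,14,5)
closes: descent 1, river 6
min |a| on river = 2

2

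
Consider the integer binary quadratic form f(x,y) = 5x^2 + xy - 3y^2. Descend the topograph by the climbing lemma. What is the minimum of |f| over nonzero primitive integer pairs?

descent: ρ → (-3,5,3)  [lands on river]
river: ρ → (3,7,-1)
river: ρ → (-1,7,3)
river: ρ → (3,5,-3)
river: ρ → (-3,7,1)
river: ρ → (1,7,-3)
closes: descent 1, river 6
min |a| on river = 1

1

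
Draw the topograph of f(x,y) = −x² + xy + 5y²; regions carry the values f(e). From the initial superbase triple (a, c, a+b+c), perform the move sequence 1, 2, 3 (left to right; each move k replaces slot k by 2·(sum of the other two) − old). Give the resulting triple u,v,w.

start (-1,5,5) = (f(1,0),f(0,1),f(1,1))
replace slot 1: 2·(5+5) − (-1) = 21 → (21,5,5)
replace slot 2: 2·(21+5) − 5 = 47 → (21,47,5)
replace slot 3: 2·(21+47) − 5 = 131 → (21,47,131)

21,47,131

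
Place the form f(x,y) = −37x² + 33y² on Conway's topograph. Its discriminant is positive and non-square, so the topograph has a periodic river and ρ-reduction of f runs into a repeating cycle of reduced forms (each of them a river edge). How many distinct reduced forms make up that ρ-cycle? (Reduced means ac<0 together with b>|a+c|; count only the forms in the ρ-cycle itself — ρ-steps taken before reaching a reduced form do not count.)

D = 4884, ⌊√D⌋ = 69
descent: ρ → (33,66,-4)  [lands on river]
river: ρ → (-4,62,65)
river: ρ → (65,68,-1)
river: ρ → (-1,68,65)
river: ρ → (65,62,-4)
river: ρ → (-4,66,33)
ρ-cycle length = 6 (tail of 1 descent step not counted)

6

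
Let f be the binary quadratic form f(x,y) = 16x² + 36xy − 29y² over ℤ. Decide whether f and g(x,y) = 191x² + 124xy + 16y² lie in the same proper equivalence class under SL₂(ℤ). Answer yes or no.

D₁ = 3152, D₂ = 3152
river cycle of f (length 8): (-29, 22, 23), (23, 24, -28), (-28, 32, 19), (19, 44, -16), (-16, 52, 7), (7, 46, -37), (-37, 28, 16), (16, 36, -29)
river cycle of g (length 8): (16, 36, -29), (-29, 22, 23), (23, 24, -28), (-28, 32, 19), (19, 44, -16), (-16, 52, 7), (7, 46, -37), (-37, 28, 16)
cycles coincide ⇒ equivalent

yes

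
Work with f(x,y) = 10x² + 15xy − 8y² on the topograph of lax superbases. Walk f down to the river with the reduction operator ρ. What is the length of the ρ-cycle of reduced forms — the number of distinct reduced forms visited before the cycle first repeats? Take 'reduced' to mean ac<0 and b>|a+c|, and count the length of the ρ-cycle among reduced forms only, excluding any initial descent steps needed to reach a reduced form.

D = 545, ⌊√D⌋ = 23
river: ρ → (-8,17,8)
river: ρ → (8,15,-10)
river: ρ → (-10,5,13)
river: ρ → (13,21,-2)
river: ρ → (-2,23,2)
river: ρ → (2,21,-13)
river: ρ → (-13,5,10)
river: ρ → (10,15,-8)
ρ-cycle length = 8 (tail of 0 descent steps not counted)

8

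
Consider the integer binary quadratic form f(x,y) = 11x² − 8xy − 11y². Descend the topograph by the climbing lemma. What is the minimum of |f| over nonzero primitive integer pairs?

descent: ρ → (-11,8,11)  [lands on river]
river: ρ → (11,14,-8)
river: ρ → (-8,18,7)
river: ρ → (7,10,-16)
river: ρ → (-16,22,1)
river: ρ → (1,22,-16)
river: ρ → (-16,10,7)
river: ρ → (7,18,-8)
river: ρ → (-8,14,11)
river: ρ → (11,8,-11)
river: ρ → (-11,14,8)
river: ρ → (8,18,-7)
river: ρ → (-7,10,16)
river: ρ → (16,22,-1)
river: ρ → (-1,22,16)
river: ρ → (16,10,-7)
river: ρ → (-7,18,8)
river: ρ → (8,14,-11)
closes: descent 1, river 18
min |a| on river = 1

1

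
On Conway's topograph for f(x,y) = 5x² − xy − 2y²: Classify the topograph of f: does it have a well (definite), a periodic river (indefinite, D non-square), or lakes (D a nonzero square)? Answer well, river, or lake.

D = b²−4ac = (-1)² − 4·5·(-2) = 41
D > 0 non-square ⇒ indefinite ⇒ periodic river

river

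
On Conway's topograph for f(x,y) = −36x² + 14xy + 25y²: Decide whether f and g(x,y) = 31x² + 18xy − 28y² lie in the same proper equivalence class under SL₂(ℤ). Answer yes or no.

D₁ = 3796, D₂ = 3796
river cycle of f (length 54): (25, 36, -25), (-25, 14, 36), (36, 58, -3), (-3, 56, 55), (55, 54, -4), (-4, 58, 27), (27, 50, -12), (-12, 46, 35), (35, 24, -23), (-23, 22, 36), … (44 more)
river cycle of g (length 66): (-28, 38, 21), (21, 46, -20), (-20, 34, 33), (33, 32, -21), (-21, 52, 13), (13, 52, -21), (-21, 32, 33), (33, 34, -20), (-20, 46, 21), (21, 38, -28), … (56 more)
cycles differ ⇒ inequivalent

no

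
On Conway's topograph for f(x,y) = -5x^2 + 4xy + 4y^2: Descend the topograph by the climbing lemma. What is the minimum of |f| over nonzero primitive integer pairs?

river: ρ → (4,4,-5)
river: ρ → (-5,6,3)
river: ρ → (3,6,-5)
river: ρ → (-5,4,4)
closes: descent 0, river 4
min |a| on river = 3

3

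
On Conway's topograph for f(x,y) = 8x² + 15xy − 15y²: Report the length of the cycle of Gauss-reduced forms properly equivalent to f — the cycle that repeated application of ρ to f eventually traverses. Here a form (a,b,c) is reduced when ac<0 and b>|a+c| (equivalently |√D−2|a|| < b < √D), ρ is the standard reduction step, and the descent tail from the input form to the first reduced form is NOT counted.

D = 705, ⌊√D⌋ = 26
river: ρ → (-15,15,8)
river: ρ → (8,17,-13)
river: ρ → (-13,9,12)
river: ρ → (12,15,-10)
river: ρ → (-10,25,2)
river: ρ → (2,23,-22)
river: ρ → (-22,21,3)
river: ρ → (3,21,-22)
river: ρ → (-22,23,2)
river: ρ → (2,25,-10)
river: ρ → (-10,15,12)
river: ρ → (12,9,-13)
river: ρ → (-13,17,8)
river: ρ → (8,15,-15)
ρ-cycle length = 14 (tail of 0 descent steps not counted)

14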